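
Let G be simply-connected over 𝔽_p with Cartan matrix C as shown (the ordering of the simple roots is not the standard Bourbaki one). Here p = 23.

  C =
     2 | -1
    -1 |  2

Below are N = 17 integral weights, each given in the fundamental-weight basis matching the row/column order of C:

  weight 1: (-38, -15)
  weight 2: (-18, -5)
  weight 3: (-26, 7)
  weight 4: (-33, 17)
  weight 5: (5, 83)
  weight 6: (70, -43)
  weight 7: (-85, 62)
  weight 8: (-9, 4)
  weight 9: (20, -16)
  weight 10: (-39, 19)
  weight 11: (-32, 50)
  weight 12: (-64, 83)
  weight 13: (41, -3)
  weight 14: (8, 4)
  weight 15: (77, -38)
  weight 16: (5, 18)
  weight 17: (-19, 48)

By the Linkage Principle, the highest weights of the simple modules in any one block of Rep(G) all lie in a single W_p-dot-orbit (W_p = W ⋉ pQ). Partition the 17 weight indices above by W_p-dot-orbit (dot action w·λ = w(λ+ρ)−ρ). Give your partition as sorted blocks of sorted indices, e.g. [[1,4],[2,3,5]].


C ↔ A_2 under row/col permutation; |W(A_2)| = 6.

Alcove-folded reps (p=23, 17 weights, presented ϖ-order):

  [1] (9, 5) · [2] (4, 17) · [3] (6, 15) · [4] (9, 5) · [5] (6, 15) · [6] (4, 17) · [7] (6, 15) · [8] (5, 3) · [9] (6, 15) · [10] (5, 3) · [11] (5, 3) · [12] (6, 15) · [13] (4, 17) · [14] (9, 5) · [15] (9, 5) · [16] (4, 17) · [17] (5, 3)

These 17 weights hit 4 W_23-dot-orbits; sizes (4, 4, 5, 4):

[[1, 4, 14, 15], [2, 6, 13, 16], [3, 5, 7, 9, 12], [8, 10, 11, 17]]


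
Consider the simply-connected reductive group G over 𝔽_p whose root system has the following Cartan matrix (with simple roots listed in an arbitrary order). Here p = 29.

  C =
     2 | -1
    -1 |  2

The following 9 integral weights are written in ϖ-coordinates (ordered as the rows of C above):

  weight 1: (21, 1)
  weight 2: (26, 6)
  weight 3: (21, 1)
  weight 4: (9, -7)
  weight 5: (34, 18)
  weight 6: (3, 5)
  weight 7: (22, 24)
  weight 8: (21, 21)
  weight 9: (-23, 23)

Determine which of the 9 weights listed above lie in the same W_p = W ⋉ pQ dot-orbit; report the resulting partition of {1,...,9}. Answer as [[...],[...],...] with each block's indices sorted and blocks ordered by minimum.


Type A_2, rank 2, |W|=6; reorder rows/cols to standard.

Each λ_j+ρ reduced to Ā_29; 2-tuples below use C's row order:

  λ_1 → (22, 2)
  λ_2 → (22, 2)
  λ_3 → (22, 2)
  λ_4 → (4, 6)
  λ_5 → (4, 6)
  λ_6 → (4, 6)
  λ_7 → (4, 6)
  λ_8 → (7, 7)
  λ_9 → (22, 2)

These 9 weights hit 3 W_29-dot-orbits; sizes (4, 4, 1):

[[1, 2, 3, 9], [4, 5, 6, 7], [8]]


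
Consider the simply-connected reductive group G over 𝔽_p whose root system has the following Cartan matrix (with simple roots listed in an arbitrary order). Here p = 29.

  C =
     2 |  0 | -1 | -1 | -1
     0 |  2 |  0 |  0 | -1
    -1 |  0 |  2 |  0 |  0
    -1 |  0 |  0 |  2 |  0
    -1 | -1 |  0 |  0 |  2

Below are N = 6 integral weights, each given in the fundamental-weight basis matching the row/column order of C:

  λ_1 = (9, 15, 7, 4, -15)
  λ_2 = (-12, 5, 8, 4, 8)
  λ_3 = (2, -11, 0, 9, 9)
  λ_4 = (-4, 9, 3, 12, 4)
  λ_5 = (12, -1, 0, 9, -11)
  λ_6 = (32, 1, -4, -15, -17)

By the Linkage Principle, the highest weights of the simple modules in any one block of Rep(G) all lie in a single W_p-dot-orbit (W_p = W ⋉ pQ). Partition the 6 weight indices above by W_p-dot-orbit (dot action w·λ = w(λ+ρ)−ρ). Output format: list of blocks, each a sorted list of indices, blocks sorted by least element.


Root system D_5: the 5×5 matrix C matches after relabeling.

Folding the 6 weights λ_j+ρ into Ā_29 (reps in the given 5-coord order):

  [1] (4, 2, 4, 1, 4);  [2] (1, 4, 2, 6, 2);  [3] (3, 10, 1, 10, 0);  [4] (3, 10, 1, 10, 0);  [5] (3, 10, 1, 10, 0);  [6] (3, 10, 1, 10, 0)

Linkage partition of the 6 weights (3 classes, p=29):

[[1], [2], [3, 4, 5, 6]]


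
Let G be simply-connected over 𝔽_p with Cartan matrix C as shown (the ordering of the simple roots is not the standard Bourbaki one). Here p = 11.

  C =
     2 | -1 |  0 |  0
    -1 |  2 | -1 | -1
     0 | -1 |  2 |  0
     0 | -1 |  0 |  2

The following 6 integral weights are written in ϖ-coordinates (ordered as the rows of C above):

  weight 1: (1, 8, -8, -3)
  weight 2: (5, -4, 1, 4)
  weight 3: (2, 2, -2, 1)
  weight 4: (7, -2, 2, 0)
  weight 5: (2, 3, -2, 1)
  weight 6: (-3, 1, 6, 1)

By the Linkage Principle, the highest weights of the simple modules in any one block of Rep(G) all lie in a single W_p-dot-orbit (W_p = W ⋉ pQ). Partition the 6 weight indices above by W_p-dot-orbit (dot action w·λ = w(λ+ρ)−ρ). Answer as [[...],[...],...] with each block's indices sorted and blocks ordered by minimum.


Type D_4, rank 4, |W|=192; reorder rows/cols to standard.

λ_j+ρ reflected into Ā_11 (⟨·,θ^∨⟩≤11); 4-tuples as given:

  [1] (2, 0, 7, 2) · [2] (3, 2, 1, 2) · [3] (3, 2, 1, 2) · [4] (7, 1, 2, 0) · [5] (3, 2, 1, 2) · [6] (2, 0, 7, 2)

These 6 weights hit 3 W_11-dot-orbits; sizes (2, 3, 1):

[[1, 6], [2, 3, 5], [4]]


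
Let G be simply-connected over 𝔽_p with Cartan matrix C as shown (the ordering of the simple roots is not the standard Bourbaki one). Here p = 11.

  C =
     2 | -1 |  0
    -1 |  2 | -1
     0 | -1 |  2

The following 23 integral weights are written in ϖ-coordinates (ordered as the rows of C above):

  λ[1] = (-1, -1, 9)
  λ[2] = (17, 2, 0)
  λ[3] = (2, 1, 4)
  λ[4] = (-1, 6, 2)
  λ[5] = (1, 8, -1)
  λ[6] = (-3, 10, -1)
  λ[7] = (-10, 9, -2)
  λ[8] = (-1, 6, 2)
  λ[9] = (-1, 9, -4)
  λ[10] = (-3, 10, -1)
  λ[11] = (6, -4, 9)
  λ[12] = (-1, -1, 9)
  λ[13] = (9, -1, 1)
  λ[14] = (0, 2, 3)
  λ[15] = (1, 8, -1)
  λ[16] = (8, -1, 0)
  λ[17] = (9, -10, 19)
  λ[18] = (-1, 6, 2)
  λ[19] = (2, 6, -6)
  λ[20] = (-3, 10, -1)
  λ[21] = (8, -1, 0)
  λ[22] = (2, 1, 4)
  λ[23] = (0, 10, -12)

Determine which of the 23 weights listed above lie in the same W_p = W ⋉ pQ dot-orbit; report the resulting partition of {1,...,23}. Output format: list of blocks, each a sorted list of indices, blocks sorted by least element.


Type A_3, rank 3, |W|=24; reorder rows/cols to standard.

W_11-reps of the 23 weights in Ā_11 (same 3-coord order as C):

    λ_1 → (0, 0, 10)
    λ_2 → (0, 7, 3)
    λ_3 → (3, 2, 5)
    λ_4 → (0, 7, 3)
    λ_5 → (2, 9, 0)
    λ_6 → (2, 9, 0)
    λ_7 → (9, 0, 1)
    λ_8 → (0, 7, 3)
    λ_9 → (0, 7, 3)
    λ_10 → (2, 9, 0)
    λ_11 → (1, 3, 4)
    λ_12 → (0, 0, 10)
    λ_13 → (9, 0, 1)
    λ_14 → (1, 3, 4)
    λ_15 → (2, 9, 0)
    λ_16 → (9, 0, 1)
    λ_17 → (9, 0, 1)
    λ_18 → (0, 7, 3)
    λ_19 → (3, 2, 5)
    λ_20 → (2, 9, 0)
    λ_21 → (9, 0, 1)
    λ_22 → (3, 2, 5)
    λ_23 → (0, 0, 10)

The 23 indices split into 6 linkage classes (same alcove rep ⇔ same W_11-dot-orbit):

[[1, 12, 23], [2, 4, 8, 9, 18], [3, 19, 22], [5, 6, 10, 15, 20], [7, 13, 16, 17, 21], [11, 14]]


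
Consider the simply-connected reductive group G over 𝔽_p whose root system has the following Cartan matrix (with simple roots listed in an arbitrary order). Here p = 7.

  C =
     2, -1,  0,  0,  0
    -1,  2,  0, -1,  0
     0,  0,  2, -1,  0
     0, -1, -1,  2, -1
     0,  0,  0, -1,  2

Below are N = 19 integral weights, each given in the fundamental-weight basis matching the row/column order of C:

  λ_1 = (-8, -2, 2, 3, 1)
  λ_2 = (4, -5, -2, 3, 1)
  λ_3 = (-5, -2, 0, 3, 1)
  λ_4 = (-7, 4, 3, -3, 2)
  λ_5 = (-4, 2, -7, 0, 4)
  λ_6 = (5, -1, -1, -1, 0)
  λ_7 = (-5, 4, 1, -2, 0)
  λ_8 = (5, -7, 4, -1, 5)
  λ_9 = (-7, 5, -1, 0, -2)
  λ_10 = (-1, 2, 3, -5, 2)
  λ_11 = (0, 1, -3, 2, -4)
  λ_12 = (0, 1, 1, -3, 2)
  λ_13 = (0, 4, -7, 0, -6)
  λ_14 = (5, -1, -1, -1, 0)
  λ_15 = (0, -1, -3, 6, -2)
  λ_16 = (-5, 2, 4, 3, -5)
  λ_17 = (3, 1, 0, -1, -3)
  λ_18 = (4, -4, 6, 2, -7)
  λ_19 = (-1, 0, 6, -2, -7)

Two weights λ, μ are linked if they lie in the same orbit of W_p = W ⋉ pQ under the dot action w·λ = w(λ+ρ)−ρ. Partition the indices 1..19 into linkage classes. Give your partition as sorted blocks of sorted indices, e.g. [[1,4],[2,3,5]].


D_5 Cartan matrix, 5 simple roots permuted; ρ=(1,1,1,1,1).

λ_j+ρ reflected into Ā_7 (⟨·,θ^∨⟩≤7); 5-tuples as given:

  1: (1, 0, 0, 1, 1) · 2: (1, 0, 0, 1, 1) · 3: (1, 0, 0, 1, 1) · 4: (2, 1, 1, 0, 0) · 5: (2, 1, 1, 0, 0) · 6: (6, 0, 0, 0, 1) · 7: (4, 0, 1, 1, 0) · 8: (4, 0, 1, 1, 0) · 9: (6, 0, 0, 0, 1) · 10: (1, 0, 0, 2, 1) · 11: (1, 0, 0, 2, 1) · 12: (1, 0, 0, 2, 1) · 13: (1, 0, 0, 1, 1) · 14: (6, 0, 0, 0, 1) · 15: (4, 0, 1, 1, 0) · 16: (1, 0, 0, 2, 1) · 17: (4, 0, 1, 1, 0) · 18: (2, 1, 1, 0, 0) · 19: (6, 0, 0, 0, 1)

Linkage partition of the 19 weights (5 classes, p=7):

[[1, 2, 3, 13], [4, 5, 18], [6, 9, 14, 19], [7, 8, 15, 17], [10, 11, 12, 16]]


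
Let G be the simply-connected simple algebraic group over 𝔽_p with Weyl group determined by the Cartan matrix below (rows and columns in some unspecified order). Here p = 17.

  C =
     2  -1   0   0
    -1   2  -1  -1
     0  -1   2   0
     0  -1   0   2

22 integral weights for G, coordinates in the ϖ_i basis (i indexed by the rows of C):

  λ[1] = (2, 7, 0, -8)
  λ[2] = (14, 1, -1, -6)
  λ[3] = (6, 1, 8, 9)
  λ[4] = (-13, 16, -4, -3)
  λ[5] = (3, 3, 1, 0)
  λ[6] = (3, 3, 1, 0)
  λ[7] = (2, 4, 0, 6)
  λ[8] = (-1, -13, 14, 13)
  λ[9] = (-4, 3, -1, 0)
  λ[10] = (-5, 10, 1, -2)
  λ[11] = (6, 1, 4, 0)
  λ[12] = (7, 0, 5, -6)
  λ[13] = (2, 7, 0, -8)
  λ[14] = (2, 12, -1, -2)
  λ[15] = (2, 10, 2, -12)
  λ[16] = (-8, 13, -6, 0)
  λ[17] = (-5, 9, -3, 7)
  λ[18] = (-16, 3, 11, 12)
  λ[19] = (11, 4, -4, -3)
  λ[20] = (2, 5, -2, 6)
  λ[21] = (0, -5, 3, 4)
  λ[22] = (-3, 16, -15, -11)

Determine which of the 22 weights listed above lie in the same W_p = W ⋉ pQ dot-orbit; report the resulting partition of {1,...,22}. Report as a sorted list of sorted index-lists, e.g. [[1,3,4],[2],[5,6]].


C ↔ D_4 under row/col permutation; |W(D_4)| = 192.

Alcove-folded reps (p=17, 22 weights, presented ϖ-order):

  λ_1+ρ ↦ (3, 1, 1, 7);  λ_2+ρ ↦ (12, 0, 3, 2);  λ_3+ρ ↦ (4, 4, 2, 1);  λ_4+ρ ↦ (12, 0, 3, 2);  λ_5+ρ ↦ (4, 4, 2, 1);  λ_6+ρ ↦ (4, 4, 2, 1);  λ_7+ρ ↦ (3, 1, 1, 7);  λ_8+ρ ↦ (12, 0, 3, 2);  λ_9+ρ ↦ (3, 1, 0, 1);  λ_10+ρ ↦ (4, 4, 2, 1);  λ_11+ρ ↦ (7, 2, 5, 1);  λ_12+ρ ↦ (4, 4, 2, 1);  λ_13+ρ ↦ (3, 1, 1, 7);  λ_14+ρ ↦ (3, 1, 0, 1);  λ_15+ρ ↦ (3, 0, 3, 11);  λ_16+ρ ↦ (7, 2, 5, 1);  λ_17+ρ ↦ (3, 1, 1, 7);  λ_18+ρ ↦ (3, 1, 0, 1);  λ_19+ρ ↦ (12, 0, 3, 2);  λ_20+ρ ↦ (3, 1, 1, 7);  λ_21+ρ ↦ (3, 1, 0, 1);  λ_22+ρ ↦ (7, 2, 5, 1)

These 22 weights hit 6 W_17-dot-orbits; sizes (5, 4, 5, 4, 3, 1):

[[1, 7, 13, 17, 20], [2, 4, 8, 19], [3, 5, 6, 10, 12], [9, 14, 18, 21], [11, 16, 22], [15]]


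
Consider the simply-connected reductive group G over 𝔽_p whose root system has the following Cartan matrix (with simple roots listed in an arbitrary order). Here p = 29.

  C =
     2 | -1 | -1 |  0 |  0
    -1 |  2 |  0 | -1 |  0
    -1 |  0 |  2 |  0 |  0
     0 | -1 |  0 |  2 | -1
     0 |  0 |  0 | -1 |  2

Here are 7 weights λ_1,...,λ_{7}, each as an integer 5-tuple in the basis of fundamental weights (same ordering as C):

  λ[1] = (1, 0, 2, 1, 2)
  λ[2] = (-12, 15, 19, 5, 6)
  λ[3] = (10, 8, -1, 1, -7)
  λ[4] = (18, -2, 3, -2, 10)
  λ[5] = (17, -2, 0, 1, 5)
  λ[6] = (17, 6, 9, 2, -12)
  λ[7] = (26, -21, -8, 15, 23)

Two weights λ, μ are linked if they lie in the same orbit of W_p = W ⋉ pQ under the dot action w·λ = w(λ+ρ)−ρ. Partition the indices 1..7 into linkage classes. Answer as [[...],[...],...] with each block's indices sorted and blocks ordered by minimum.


Type A_5, rank 5, |W|=720; reorder rows/cols to standard.

Alcove-folded reps (p=29, 7 weights, presented ϖ-order):

    1: (2, 1, 3, 2, 3)
    2: (11, 5, 0, 4, 2)
    3: (11, 5, 0, 4, 2)
    4: (17, 1, 1, 1, 6)
    5: (17, 1, 1, 1, 6)
    6: (17, 1, 1, 1, 6)
    7: (11, 5, 0, 4, 2)

Partition of {1..7} into 3 W_29-dot-orbits:

[[1], [2, 3, 7], [4, 5, 6]]


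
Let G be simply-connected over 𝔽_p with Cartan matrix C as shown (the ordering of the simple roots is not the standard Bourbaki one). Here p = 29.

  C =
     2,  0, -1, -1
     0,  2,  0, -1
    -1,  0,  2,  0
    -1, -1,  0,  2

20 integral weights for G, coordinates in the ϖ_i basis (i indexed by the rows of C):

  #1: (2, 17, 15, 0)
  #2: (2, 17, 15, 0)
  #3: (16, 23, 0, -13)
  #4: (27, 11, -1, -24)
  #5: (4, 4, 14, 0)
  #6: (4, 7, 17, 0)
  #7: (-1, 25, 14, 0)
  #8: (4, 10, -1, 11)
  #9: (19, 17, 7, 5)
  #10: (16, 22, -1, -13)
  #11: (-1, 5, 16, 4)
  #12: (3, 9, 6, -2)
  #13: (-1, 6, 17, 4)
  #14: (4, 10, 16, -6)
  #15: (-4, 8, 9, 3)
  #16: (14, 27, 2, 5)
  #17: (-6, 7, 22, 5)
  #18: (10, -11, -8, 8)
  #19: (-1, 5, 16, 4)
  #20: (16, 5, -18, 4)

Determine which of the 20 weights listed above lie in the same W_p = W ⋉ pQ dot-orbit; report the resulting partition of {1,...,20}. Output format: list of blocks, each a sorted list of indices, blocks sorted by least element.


Cartan matrix: type A_4 (|W|=120); un-permuting the 4 rows.

Alcove-folded reps (p=29, 20 weights, presented ϖ-order):

  λ_1 → (3, 9, 7, 1);  λ_2 → (3, 9, 7, 1);  λ_3 → (5, 11, 0, 12);  λ_4 → (5, 11, 0, 12);  λ_5 → (5, 5, 15, 1);  λ_6 → (5, 5, 15, 1);  λ_7 → (0, 13, 2, 1);  λ_8 → (5, 11, 0, 12);  λ_9 → (5, 5, 15, 1);  λ_10 → (5, 11, 0, 12);  λ_11 → (0, 6, 17, 5);  λ_12 → (3, 9, 7, 1);  λ_13 → (0, 6, 17, 5);  λ_14 → (0, 6, 17, 5);  λ_15 → (3, 9, 7, 1);  λ_16 → (5, 5, 15, 1);  λ_17 → (5, 5, 15, 1);  λ_18 → (3, 9, 7, 1);  λ_19 → (0, 6, 17, 5);  λ_20 → (0, 6, 17, 5)

Partition of {1..20} into 5 W_29-dot-orbits:

[[1, 2, 12, 15, 18], [3, 4, 8, 10], [5, 6, 9, 16, 17], [7], [11, 13, 14, 19, 20]]


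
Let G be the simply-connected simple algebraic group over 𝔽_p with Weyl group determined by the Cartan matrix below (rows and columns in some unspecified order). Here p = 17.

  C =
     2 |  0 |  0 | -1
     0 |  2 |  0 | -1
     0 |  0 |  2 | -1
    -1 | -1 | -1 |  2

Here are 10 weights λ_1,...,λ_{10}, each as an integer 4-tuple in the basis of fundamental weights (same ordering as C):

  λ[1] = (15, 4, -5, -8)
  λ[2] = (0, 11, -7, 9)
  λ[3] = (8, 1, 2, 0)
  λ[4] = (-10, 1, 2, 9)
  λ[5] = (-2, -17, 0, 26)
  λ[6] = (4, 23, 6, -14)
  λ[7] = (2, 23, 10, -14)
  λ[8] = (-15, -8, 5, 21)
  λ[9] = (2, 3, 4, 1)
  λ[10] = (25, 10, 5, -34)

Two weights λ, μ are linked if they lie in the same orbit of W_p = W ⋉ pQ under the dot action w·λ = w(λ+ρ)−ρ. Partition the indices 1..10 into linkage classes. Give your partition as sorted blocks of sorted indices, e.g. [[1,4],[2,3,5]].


D_4 Cartan matrix, 4 simple roots permuted; ρ=(1,1,1,1).

Alcove-folded reps (p=17, 10 weights, presented ϖ-order):

  λ_1+ρ ↦ (3, 4, 5, 2);  λ_2+ρ ↦ (5, 6, 0, 1);  λ_3+ρ ↦ (9, 2, 3, 1);  λ_4+ρ ↦ (9, 2, 3, 1);  λ_5+ρ ↦ (1, 4, 1, 5);  λ_6+ρ ↦ (1, 4, 1, 5);  λ_7+ρ ↦ (3, 4, 5, 2);  λ_8+ρ ↦ (3, 4, 5, 2);  λ_9+ρ ↦ (3, 4, 5, 2);  λ_10+ρ ↦ (1, 4, 1, 5)

These 10 weights hit 4 W_17-dot-orbits; sizes (4, 1, 2, 3):

[[1, 7, 8, 9], [2], [3, 4], [5, 6, 10]]


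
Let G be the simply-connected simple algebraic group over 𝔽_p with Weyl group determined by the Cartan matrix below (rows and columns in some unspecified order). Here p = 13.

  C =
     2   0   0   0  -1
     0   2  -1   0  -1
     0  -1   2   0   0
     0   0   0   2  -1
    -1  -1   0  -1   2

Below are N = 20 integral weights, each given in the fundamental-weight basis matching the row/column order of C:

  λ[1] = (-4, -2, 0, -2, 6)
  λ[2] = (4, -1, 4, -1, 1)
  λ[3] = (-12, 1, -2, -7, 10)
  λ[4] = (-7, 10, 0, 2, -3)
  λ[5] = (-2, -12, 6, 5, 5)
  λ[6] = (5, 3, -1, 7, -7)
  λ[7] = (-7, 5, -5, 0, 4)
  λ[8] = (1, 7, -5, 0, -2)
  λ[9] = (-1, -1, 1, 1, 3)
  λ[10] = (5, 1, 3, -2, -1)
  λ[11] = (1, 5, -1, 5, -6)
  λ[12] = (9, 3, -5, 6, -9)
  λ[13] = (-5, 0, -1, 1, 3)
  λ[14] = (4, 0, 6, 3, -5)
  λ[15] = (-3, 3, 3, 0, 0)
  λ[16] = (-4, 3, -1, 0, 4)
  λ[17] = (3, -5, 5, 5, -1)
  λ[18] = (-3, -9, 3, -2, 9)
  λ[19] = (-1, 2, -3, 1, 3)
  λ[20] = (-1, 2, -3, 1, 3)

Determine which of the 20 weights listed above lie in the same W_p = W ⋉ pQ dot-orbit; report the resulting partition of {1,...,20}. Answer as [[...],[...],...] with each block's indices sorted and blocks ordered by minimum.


Cartan matrix: type D_5 (|W|=1920); un-permuting the 5 rows.

Alcove-folded reps (p=13, 20 weights, presented ϖ-order):

  λ_1+ρ ↦ (3, 1, 0, 1, 2);  λ_2+ρ ↦ (5, 1, 4, 0, 1);  λ_3+ρ ↦ (5, 1, 4, 0, 1);  λ_4+ρ ↦ (2, 0, 1, 5, 1);  λ_5+ρ ↦ (5, 1, 4, 0, 1);  λ_6+ρ ↦ (0, 0, 2, 2, 4);  λ_7+ρ ↦ (5, 1, 4, 0, 1);  λ_8+ρ ↦ (1, 3, 4, 0, 1);  λ_9+ρ ↦ (0, 0, 2, 2, 4);  λ_10+ρ ↦ (5, 1, 4, 0, 1);  λ_11+ρ ↦ (3, 1, 0, 1, 2);  λ_12+ρ ↦ (1, 3, 4, 0, 1);  λ_13+ρ ↦ (4, 1, 0, 2, 0);  λ_14+ρ ↦ (1, 3, 4, 0, 1);  λ_15+ρ ↦ (1, 3, 4, 0, 1);  λ_16+ρ ↦ (3, 1, 0, 1, 2);  λ_17+ρ ↦ (0, 0, 2, 2, 4);  λ_18+ρ ↦ (1, 3, 4, 0, 1);  λ_19+ρ ↦ (0, 0, 2, 2, 4);  λ_20+ρ ↦ (0, 0, 2, 2, 4)

6 distinct reps among the 20 weights ⇒ 6 W_13-linkage classes:

[[1, 11, 16], [2, 3, 5, 7, 10], [4], [6, 9, 17, 19, 20], [8, 12, 14, 15, 18], [13]]


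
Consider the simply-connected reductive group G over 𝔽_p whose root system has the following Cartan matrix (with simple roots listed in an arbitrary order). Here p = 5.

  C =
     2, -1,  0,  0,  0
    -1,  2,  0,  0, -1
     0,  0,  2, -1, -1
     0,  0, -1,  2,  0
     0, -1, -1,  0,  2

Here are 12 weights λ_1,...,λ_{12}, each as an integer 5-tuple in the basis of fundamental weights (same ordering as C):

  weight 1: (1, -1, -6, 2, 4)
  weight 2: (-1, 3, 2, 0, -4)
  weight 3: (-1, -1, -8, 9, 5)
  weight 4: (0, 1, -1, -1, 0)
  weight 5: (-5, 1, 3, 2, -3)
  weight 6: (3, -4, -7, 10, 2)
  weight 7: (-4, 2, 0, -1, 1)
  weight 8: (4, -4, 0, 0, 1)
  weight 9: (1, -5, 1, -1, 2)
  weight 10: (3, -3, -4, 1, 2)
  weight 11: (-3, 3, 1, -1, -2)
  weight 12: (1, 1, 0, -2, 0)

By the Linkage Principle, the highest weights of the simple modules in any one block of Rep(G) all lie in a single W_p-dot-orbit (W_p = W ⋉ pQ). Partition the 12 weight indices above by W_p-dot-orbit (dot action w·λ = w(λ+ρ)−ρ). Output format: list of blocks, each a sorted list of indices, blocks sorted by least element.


Dynkin diagram of C (from the 8 off-diagonal −1 entries): A_5.

Each λ_j+ρ reduced to Ā_5; 5-tuples below use C's row order:

  [1] (0, 0, 3, 0, 0) · [2] (0, 1, 0, 1, 3) · [3] (0, 1, 0, 1, 3) · [4] (1, 2, 0, 0, 1) · [5] (2, 0, 0, 1, 2) · [6] (1, 2, 0, 0, 1) · [7] (2, 0, 0, 1, 2) · [8] (1, 2, 0, 0, 1) · [9] (2, 1, 1, 0, 1) · [10] (2, 0, 0, 1, 2) · [11] (2, 1, 1, 0, 1) · [12] (1, 2, 0, 0, 1)

These 12 weights hit 5 W_5-dot-orbits; sizes (1, 2, 4, 3, 2):

[[1], [2, 3], [4, 6, 8, 12], [5, 7, 10], [9, 11]]


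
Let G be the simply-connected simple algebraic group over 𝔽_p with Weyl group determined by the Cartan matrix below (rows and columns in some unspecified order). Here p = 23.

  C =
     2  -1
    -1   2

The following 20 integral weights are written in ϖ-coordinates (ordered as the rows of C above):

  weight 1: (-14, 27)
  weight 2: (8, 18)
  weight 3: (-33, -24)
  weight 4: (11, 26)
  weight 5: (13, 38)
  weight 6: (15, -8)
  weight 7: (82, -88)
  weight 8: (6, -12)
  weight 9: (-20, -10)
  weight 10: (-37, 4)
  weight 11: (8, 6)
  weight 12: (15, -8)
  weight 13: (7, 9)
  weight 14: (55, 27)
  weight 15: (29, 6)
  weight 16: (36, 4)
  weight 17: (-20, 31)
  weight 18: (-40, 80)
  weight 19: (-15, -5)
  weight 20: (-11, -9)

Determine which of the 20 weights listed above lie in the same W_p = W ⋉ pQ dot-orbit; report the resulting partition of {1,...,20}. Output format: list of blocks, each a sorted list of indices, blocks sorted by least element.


Cartan matrix: type A_2 (|W|=6); un-permuting the 2 rows.

Alcove-folded reps (p=23, 20 weights, presented ϖ-order):

  1: (8, 10) · 2: (4, 14) · 3: (0, 9) · 4: (4, 7) · 5: (9, 7) · 6: (9, 7) · 7: (4, 14) · 8: (4, 7) · 9: (4, 14) · 10: (8, 10) · 11: (9, 7) · 12: (9, 7) · 13: (8, 10) · 14: (8, 10) · 15: (9, 7) · 16: (4, 14) · 17: (10, 4) · 18: (4, 7) · 19: (4, 14) · 20: (8, 10)

Partition of {1..20} into 6 W_23-dot-orbits:

[[1, 10, 13, 14, 20], [2, 7, 9, 16, 19], [3], [4, 8, 18], [5, 6, 11, 12, 15], [17]]


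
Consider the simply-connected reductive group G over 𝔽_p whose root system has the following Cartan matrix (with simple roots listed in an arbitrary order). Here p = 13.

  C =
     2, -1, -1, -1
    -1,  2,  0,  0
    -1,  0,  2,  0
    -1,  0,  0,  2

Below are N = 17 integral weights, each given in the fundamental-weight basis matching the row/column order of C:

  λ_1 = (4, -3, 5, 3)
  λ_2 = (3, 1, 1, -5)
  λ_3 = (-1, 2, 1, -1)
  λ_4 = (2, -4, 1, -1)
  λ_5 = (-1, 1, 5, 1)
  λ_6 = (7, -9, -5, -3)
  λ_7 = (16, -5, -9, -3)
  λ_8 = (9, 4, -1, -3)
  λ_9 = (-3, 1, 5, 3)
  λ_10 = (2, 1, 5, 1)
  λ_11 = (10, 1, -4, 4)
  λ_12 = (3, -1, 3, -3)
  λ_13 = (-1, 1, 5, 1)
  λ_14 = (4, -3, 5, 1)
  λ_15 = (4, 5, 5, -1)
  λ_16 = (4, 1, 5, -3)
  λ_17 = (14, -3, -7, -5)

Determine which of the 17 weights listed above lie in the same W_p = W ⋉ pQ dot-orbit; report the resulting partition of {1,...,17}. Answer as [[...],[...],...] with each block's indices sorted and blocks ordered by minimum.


Dynkin diagram of C (from the 6 off-diagonal −1 entries): D_4.

Folding the 17 weights λ_j+ρ into Ā_13 (reps in the given 4-coord order):

  λ_1 → (2, 0, 4, 2);  λ_2 → (0, 2, 2, 4);  λ_3 → (0, 3, 2, 0);  λ_4 → (0, 3, 2, 0);  λ_5 → (0, 2, 6, 2);  λ_6 → (0, 2, 2, 4);  λ_7 → (2, 0, 4, 2);  λ_8 → (0, 3, 2, 0);  λ_9 → (2, 0, 4, 2);  λ_10 → (0, 2, 6, 2);  λ_11 → (0, 3, 2, 0);  λ_12 → (2, 0, 4, 2);  λ_13 → (0, 2, 6, 2);  λ_14 → (0, 2, 6, 2);  λ_15 → (0, 2, 2, 4);  λ_16 → (0, 2, 6, 2);  λ_17 → (2, 0, 4, 2)

4 distinct reps among the 17 weights ⇒ 4 W_13-linkage classes:

[[1, 7, 9, 12, 17], [2, 6, 15], [3, 4, 8, 11], [5, 10, 13, 14, 16]]


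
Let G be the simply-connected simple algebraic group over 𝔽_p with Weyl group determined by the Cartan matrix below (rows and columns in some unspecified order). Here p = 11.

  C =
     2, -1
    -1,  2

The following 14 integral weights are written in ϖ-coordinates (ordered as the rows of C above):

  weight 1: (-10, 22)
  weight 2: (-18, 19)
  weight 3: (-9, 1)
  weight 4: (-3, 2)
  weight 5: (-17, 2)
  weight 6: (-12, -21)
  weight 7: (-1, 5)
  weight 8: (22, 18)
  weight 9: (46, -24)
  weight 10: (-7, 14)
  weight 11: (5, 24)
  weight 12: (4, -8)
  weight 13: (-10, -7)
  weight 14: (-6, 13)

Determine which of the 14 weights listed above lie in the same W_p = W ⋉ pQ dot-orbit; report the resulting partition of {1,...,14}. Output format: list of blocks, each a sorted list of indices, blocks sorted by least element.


C ↔ A_2 under row/col permutation; |W(A_2)| = 6.

Alcove-folded reps (p=11, 14 weights, presented ϖ-order):

  λ_1 → (2, 1) · λ_2 → (2, 6) · λ_3 → (2, 6) · λ_4 → (2, 1) · λ_5 → (2, 6) · λ_6 → (9, 0) · λ_7 → (0, 6) · λ_8 → (2, 1) · λ_9 → (2, 1) · λ_10 → (2, 5) · λ_11 → (2, 6) · λ_12 → (2, 5) · λ_13 → (2, 5) · λ_14 → (2, 6)

Grouping the 14 weights by Ā_11-representative: 5 linkage classes.

[[1, 4, 8, 9], [2, 3, 5, 11, 14], [6], [7], [10, 12, 13]]


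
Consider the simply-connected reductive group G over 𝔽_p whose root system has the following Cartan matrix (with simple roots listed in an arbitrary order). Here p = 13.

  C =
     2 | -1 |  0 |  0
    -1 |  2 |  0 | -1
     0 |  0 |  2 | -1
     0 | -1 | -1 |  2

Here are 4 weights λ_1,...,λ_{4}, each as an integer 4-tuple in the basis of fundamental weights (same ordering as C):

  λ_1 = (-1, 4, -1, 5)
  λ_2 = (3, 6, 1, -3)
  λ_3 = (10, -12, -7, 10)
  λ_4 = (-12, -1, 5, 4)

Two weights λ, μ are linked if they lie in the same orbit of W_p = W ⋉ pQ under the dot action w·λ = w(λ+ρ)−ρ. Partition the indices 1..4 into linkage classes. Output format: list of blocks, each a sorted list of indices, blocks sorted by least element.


Root system A_4: the 4×4 matrix C matches after relabeling.

Alcove-folded reps (p=13, 4 weights, presented ϖ-order):

  [1] (0, 5, 0, 6)
  [2] (4, 5, 0, 2)
  [3] (0, 5, 0, 6)
  [4] (0, 5, 0, 6)

Partition of {1..4} into 2 W_13-dot-orbits:

[[1, 3, 4], [2]]


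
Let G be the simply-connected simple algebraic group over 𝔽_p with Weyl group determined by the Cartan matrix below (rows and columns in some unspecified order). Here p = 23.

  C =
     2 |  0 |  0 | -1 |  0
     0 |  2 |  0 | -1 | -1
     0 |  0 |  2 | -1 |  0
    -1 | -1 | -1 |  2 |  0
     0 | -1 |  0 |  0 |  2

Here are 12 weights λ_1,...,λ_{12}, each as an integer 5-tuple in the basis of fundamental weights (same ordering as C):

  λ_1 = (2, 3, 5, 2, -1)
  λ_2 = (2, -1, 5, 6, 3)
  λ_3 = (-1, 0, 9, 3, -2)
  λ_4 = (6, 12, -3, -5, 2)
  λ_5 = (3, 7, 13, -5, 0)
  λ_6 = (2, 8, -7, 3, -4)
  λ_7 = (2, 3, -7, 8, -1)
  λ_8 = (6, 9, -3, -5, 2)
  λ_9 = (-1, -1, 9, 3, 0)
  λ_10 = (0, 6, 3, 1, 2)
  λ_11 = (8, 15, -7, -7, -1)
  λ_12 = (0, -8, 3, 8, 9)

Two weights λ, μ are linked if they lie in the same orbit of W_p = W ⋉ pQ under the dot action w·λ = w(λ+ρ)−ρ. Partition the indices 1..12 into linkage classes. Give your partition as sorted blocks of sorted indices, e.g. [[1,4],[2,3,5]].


D_5 Cartan matrix, 5 simple roots permuted; ρ=(1,1,1,1,1).

W_23-reps of the 12 weights in Ā_23 (same 5-coord order as C):

    1: (3, 4, 6, 3, 0)
    2: (3, 4, 6, 3, 0)
    3: (0, 0, 10, 4, 1)
    4: (1, 4, 4, 2, 3)
    5: (0, 0, 10, 4, 1)
    6: (1, 4, 4, 2, 3)
    7: (3, 4, 6, 3, 0)
    8: (1, 4, 4, 2, 3)
    9: (0, 0, 10, 4, 1)
    10: (1, 4, 4, 2, 3)
    11: (3, 4, 6, 3, 0)
    12: (1, 4, 4, 2, 3)

The 12 indices split into 3 linkage classes (same alcove rep ⇔ same W_23-dot-orbit):

[[1, 2, 7, 11], [3, 5, 9], [4, 6, 8, 10, 12]]


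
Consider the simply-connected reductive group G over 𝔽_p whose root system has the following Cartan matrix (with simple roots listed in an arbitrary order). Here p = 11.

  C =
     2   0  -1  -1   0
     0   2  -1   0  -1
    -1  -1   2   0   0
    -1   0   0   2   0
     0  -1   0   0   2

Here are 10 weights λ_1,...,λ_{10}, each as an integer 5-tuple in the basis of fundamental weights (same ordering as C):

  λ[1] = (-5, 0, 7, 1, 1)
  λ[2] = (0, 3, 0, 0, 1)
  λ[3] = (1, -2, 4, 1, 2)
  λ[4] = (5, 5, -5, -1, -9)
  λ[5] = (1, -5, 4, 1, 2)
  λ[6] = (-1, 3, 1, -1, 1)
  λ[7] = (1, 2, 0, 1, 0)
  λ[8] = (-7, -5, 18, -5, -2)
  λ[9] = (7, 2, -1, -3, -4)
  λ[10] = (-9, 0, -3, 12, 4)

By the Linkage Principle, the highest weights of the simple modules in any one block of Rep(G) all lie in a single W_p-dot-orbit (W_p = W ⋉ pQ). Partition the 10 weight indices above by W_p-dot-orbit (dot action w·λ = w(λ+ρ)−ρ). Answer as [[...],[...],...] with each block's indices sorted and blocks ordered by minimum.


Cartan matrix: type A_5 (|W|=720); un-permuting the 5 rows.

Each λ_j+ρ reduced to Ā_11; 5-tuples below use C's row order:

  [1] (2, 1, 4, 2, 2);  [2] (1, 4, 1, 1, 2);  [3] (2, 1, 4, 2, 2);  [4] (0, 4, 2, 0, 2);  [5] (2, 3, 1, 2, 1);  [6] (0, 4, 2, 0, 2);  [7] (2, 3, 1, 2, 1);  [8] (2, 3, 1, 2, 1);  [9] (6, 0, 0, 2, 3);  [10] (1, 4, 1, 1, 2)

Partition of {1..10} into 5 W_11-dot-orbits:

[[1, 3], [2, 10], [4, 6], [5, 7, 8], [9]]


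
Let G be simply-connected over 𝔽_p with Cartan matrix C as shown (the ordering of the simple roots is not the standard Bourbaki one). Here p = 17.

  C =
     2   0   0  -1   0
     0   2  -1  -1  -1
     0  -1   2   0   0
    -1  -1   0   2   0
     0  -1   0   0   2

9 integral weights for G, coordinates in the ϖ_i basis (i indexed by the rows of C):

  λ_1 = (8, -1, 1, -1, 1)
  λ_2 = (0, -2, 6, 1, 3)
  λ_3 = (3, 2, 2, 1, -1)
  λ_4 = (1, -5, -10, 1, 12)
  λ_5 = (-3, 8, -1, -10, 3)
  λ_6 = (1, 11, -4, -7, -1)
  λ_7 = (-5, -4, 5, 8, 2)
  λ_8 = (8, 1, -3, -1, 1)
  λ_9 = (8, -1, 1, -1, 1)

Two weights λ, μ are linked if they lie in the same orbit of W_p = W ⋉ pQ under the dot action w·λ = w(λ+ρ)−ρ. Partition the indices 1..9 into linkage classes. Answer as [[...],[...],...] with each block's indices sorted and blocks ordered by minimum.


Type D_5, rank 5, |W|=1920; reorder rows/cols to standard.

Alcove-folded reps (p=17, 9 weights, presented ϖ-order):

    λ_1+ρ ↦ (9, 0, 2, 0, 2)
    λ_2+ρ ↦ (1, 1, 6, 1, 3)
    λ_3+ρ ↦ (4, 3, 3, 2, 0)
    λ_4+ρ ↦ (9, 0, 2, 0, 2)
    λ_5+ρ ↦ (9, 0, 2, 0, 2)
    λ_6+ρ ↦ (4, 3, 3, 2, 0)
    λ_7+ρ ↦ (4, 3, 3, 2, 0)
    λ_8+ρ ↦ (9, 0, 2, 0, 2)
    λ_9+ρ ↦ (9, 0, 2, 0, 2)

These 9 weights hit 3 W_17-dot-orbits; sizes (5, 1, 3):

[[1, 4, 5, 8, 9], [2], [3, 6, 7]]


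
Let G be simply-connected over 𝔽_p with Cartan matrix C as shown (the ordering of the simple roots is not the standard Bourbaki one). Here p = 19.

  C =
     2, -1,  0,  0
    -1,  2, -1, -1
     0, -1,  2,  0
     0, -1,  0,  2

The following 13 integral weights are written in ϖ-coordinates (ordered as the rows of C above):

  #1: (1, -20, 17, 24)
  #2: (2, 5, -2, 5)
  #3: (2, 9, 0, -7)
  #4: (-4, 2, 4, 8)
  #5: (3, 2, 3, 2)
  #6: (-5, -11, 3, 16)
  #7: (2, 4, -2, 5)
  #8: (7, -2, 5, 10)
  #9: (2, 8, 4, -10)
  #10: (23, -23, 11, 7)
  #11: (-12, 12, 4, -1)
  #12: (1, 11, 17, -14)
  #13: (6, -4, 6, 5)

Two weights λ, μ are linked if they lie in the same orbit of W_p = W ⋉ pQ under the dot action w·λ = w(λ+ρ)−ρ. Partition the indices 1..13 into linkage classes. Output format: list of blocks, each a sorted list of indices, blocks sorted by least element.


D_4 Cartan matrix, 4 simple roots permuted; ρ=(1,1,1,1).

W_19-reps of the 13 weights in Ā_19 (same 4-coord order as C):

  λ_1+ρ ↦ (11, 1, 5, 0) · λ_2+ρ ↦ (3, 4, 1, 6) · λ_3+ρ ↦ (3, 4, 1, 6) · λ_4+ρ ↦ (3, 0, 5, 9) · λ_5+ρ ↦ (4, 3, 4, 3) · λ_6+ρ ↦ (4, 3, 4, 3) · λ_7+ρ ↦ (3, 4, 1, 6) · λ_8+ρ ↦ (3, 4, 1, 6) · λ_9+ρ ↦ (3, 0, 5, 9) · λ_10+ρ ↦ (3, 0, 5, 9) · λ_11+ρ ↦ (11, 1, 5, 0) · λ_12+ρ ↦ (11, 1, 5, 0) · λ_13+ρ ↦ (4, 3, 4, 3)

Grouping the 13 weights by Ā_19-representative: 4 linkage classes.

[[1, 11, 12], [2, 3, 7, 8], [4, 9, 10], [5, 6, 13]]


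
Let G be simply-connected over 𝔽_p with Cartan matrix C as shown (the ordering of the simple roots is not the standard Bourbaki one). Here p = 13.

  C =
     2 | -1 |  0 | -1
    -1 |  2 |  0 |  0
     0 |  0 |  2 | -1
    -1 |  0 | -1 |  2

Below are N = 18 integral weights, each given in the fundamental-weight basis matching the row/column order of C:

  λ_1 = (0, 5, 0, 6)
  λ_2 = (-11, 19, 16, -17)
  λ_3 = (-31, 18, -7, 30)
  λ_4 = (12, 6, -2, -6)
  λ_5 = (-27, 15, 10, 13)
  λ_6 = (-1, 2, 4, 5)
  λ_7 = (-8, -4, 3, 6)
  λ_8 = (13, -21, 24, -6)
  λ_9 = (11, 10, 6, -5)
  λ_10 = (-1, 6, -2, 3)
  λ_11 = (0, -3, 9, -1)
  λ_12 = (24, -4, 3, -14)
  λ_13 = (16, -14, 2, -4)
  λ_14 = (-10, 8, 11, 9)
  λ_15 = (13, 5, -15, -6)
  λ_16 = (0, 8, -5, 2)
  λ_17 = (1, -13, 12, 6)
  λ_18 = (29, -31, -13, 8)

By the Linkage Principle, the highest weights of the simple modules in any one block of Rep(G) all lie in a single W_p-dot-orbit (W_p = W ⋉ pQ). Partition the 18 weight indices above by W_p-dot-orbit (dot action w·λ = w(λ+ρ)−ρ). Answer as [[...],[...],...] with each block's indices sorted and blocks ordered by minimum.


Cartan matrix: type A_4 (|W|=120); un-permuting the 4 rows.

λ_j+ρ reflected into Ā_13 (⟨·,θ^∨⟩≤13); 4-tuples as given:

  [1] (1, 4, 1, 6);  [2] (0, 7, 1, 3);  [3] (1, 4, 1, 6);  [4] (6, 0, 1, 1);  [5] (0, 1, 9, 1);  [6] (0, 2, 4, 6);  [7] (0, 7, 1, 3);  [8] (1, 4, 1, 6);  [9] (0, 2, 4, 6);  [10] (0, 7, 1, 3);  [11] (0, 1, 9, 1);  [12] (0, 9, 3, 1);  [13] (0, 9, 3, 1);  [14] (0, 9, 3, 1);  [15] (1, 4, 1, 6);  [16] (0, 9, 3, 1);  [17] (0, 7, 1, 3);  [18] (0, 9, 3, 1)

6 distinct reps among the 18 weights ⇒ 6 W_13-linkage classes:

[[1, 3, 8, 15], [2, 7, 10, 17], [4], [5, 11], [6, 9], [12, 13, 14, 16, 18]]


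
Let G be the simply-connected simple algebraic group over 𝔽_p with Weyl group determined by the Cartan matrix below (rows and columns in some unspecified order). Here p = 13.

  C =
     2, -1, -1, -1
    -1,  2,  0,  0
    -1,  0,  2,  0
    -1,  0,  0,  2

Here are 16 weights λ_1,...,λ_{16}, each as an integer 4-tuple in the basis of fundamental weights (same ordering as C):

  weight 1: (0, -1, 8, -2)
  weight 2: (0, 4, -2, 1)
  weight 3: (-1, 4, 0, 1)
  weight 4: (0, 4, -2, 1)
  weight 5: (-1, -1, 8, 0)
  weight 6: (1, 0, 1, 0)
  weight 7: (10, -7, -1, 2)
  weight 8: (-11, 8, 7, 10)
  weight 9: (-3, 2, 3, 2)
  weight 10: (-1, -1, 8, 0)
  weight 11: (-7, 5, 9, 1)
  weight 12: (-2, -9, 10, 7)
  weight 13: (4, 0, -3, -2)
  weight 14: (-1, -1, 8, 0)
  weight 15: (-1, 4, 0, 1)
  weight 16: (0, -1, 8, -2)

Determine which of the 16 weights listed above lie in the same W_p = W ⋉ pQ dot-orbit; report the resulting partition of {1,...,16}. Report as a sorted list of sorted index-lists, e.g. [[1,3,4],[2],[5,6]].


D_4 Cartan matrix, 4 simple roots permuted; ρ=(1,1,1,1).

W_13-reps of the 16 weights in Ā_13 (same 4-coord order as C):

  λ_1+ρ ↦ (0, 0, 9, 1)
  λ_2+ρ ↦ (0, 5, 1, 2)
  λ_3+ρ ↦ (0, 5, 1, 2)
  λ_4+ρ ↦ (0, 5, 1, 2)
  λ_5+ρ ↦ (0, 0, 9, 1)
  λ_6+ρ ↦ (2, 1, 2, 1)
  λ_7+ρ ↦ (0, 5, 1, 2)
  λ_8+ρ ↦ (2, 1, 2, 1)
  λ_9+ρ ↦ (2, 1, 2, 1)
  λ_10+ρ ↦ (0, 0, 9, 1)
  λ_11+ρ ↦ (2, 0, 4, 4)
  λ_12+ρ ↦ (2, 1, 2, 1)
  λ_13+ρ ↦ (2, 1, 2, 1)
  λ_14+ρ ↦ (0, 0, 9, 1)
  λ_15+ρ ↦ (0, 5, 1, 2)
  λ_16+ρ ↦ (0, 0, 9, 1)

Linkage partition of the 16 weights (4 classes, p=13):

[[1, 5, 10, 14, 16], [2, 3, 4, 7, 15], [6, 8, 9, 12, 13], [11]]


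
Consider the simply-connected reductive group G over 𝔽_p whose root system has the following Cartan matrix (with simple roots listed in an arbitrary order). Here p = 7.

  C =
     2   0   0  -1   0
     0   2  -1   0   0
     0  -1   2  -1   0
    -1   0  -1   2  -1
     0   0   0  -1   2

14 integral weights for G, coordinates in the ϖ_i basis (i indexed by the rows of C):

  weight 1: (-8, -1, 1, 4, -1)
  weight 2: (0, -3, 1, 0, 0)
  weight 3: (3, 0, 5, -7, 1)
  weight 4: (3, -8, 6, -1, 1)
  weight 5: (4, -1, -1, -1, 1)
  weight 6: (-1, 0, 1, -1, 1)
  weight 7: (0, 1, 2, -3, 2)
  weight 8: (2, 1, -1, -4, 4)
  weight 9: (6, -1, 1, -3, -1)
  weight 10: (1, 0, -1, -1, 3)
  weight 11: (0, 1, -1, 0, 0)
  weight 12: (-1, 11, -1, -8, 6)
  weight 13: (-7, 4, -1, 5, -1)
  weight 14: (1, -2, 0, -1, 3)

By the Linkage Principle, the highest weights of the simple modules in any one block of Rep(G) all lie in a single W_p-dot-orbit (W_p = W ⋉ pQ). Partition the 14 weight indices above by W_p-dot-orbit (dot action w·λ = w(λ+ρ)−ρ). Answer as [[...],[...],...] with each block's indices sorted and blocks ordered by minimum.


Cartan matrix: type D_5 (|W|=1920); un-permuting the 5 rows.

Folding the 14 weights λ_j+ρ into Ā_7 (reps in the given 5-coord order):

  [1] (5, 0, 0, 0, 2) · [2] (1, 2, 0, 1, 1) · [3] (2, 1, 0, 0, 4) · [4] (2, 1, 0, 0, 4) · [5] (5, 0, 0, 0, 2) · [6] (0, 1, 2, 0, 2) · [7] (1, 2, 0, 1, 1) · [8] (0, 1, 2, 0, 2) · [9] (5, 0, 0, 0, 2) · [10] (2, 1, 0, 0, 4) · [11] (1, 2, 0, 1, 1) · [12] (5, 0, 0, 0, 2) · [13] (2, 1, 0, 0, 4) · [14] (2, 1, 0, 0, 4)

4 distinct reps among the 14 weights ⇒ 4 W_7-linkage classes:

[[1, 5, 9, 12], [2, 7, 11], [3, 4, 10, 13, 14], [6, 8]]


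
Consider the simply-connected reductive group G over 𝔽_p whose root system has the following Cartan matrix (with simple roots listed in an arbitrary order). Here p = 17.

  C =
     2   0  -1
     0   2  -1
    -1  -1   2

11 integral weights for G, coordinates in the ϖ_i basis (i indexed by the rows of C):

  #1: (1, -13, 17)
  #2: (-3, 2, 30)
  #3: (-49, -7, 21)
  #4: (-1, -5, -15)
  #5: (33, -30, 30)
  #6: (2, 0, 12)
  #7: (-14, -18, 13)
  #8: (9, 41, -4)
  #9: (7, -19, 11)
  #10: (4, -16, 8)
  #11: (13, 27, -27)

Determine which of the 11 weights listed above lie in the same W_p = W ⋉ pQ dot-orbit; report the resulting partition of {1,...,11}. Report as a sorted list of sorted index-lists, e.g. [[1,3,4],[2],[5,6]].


Root system A_3: the 3×3 matrix C matches after relabeling.

Ā_17 reps of the 11 weights (A_3, coords as presented):

  λ_1+ρ ↦ (1, 9, 5)
  λ_2+ρ ↦ (3, 2, 0)
  λ_3+ρ ↦ (1, 9, 5)
  λ_4+ρ ↦ (3, 1, 13)
  λ_5+ρ ↦ (3, 2, 0)
  λ_6+ρ ↦ (3, 1, 13)
  λ_7+ρ ↦ (3, 1, 13)
  λ_8+ρ ↦ (5, 7, 2)
  λ_9+ρ ↦ (1, 9, 5)
  λ_10+ρ ↦ (1, 9, 5)
  λ_11+ρ ↦ (1, 9, 5)

4 distinct reps among the 11 weights ⇒ 4 W_17-linkage classes:

[[1, 3, 9, 10, 11], [2, 5], [4, 6, 7], [8]]


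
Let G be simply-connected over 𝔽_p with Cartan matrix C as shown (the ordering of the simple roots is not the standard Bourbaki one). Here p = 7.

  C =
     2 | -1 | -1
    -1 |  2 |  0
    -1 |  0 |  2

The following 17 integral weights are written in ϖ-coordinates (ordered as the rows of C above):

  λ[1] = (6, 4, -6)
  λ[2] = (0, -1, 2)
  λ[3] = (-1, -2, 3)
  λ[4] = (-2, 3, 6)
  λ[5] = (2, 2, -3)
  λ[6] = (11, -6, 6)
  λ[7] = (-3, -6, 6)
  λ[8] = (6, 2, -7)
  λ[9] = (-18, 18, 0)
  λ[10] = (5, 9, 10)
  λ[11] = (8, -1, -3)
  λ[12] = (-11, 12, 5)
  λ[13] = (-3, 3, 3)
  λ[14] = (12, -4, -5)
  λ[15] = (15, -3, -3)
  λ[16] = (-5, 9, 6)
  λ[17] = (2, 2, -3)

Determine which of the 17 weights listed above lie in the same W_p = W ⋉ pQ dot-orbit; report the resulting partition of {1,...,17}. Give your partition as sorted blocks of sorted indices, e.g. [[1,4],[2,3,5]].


Root system A_3: the 3×3 matrix C matches after relabeling.

λ_j+ρ reflected into Ā_7 (⟨·,θ^∨⟩≤7); 3-tuples as given:

    λ_1 → (2, 0, 0)
    λ_2 → (1, 0, 3)
    λ_3 → (1, 0, 3)
    λ_4 → (1, 0, 3)
    λ_5 → (1, 3, 2)
    λ_6 → (5, 2, 0)
    λ_7 → (5, 2, 0)
    λ_8 → (1, 0, 3)
    λ_9 → (2, 2, 2)
    λ_10 → (1, 3, 2)
    λ_11 → (5, 2, 0)
    λ_12 → (1, 3, 2)
    λ_13 → (2, 2, 2)
    λ_14 → (1, 3, 2)
    λ_15 → (2, 0, 0)
    λ_16 → (1, 0, 3)
    λ_17 → (1, 3, 2)

Grouping the 17 weights by Ā_7-representative: 5 linkage classes.

[[1, 15], [2, 3, 4, 8, 16], [5, 10, 12, 14, 17], [6, 7, 11], [9, 13]]


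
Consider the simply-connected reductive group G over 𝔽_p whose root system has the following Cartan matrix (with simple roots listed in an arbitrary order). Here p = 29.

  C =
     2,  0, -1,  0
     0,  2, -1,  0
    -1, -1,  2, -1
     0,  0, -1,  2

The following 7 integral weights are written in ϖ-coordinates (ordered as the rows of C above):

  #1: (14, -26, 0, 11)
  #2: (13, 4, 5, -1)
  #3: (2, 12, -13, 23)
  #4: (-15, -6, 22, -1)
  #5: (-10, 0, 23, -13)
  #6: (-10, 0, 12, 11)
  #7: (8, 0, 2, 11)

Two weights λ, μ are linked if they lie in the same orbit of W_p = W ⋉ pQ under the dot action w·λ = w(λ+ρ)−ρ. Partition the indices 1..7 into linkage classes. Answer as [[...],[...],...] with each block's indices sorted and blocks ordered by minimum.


Dynkin diagram of C (from the 6 off-diagonal −1 entries): D_4.

Each λ_j+ρ reduced to Ā_29; 4-tuples below use C's row order:

  [1] (9, 1, 3, 12);  [2] (14, 5, 4, 0);  [3] (9, 1, 3, 12);  [4] (14, 5, 4, 0);  [5] (9, 1, 3, 12);  [6] (9, 1, 3, 12);  [7] (9, 1, 3, 12)

Grouping the 7 weights by Ā_29-representative: 2 linkage classes.

[[1, 3, 5, 6, 7], [2, 4]]


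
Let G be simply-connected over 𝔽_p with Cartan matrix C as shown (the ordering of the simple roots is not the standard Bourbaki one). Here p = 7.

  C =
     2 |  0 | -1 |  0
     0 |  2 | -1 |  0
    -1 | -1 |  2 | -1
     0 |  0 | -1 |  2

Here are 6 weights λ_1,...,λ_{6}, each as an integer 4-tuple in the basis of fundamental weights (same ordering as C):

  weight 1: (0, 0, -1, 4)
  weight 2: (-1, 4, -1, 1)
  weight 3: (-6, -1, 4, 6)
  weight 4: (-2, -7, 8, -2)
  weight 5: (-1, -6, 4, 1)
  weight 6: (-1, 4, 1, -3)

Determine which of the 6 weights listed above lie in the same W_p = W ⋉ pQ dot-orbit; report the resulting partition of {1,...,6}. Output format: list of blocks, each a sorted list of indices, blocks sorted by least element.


Root system D_4: the 4×4 matrix C matches after relabeling.

Each λ_j+ρ reduced to Ā_7; 4-tuples below use C's row order:

    [1] (1, 1, 0, 5)
    [2] (0, 5, 0, 2)
    [3] (0, 5, 0, 2)
    [4] (1, 4, 0, 1)
    [5] (0, 5, 0, 2)
    [6] (0, 5, 0, 2)

The 6 indices split into 3 linkage classes (same alcove rep ⇔ same W_7-dot-orbit):

[[1], [2, 3, 5, 6], [4]]
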